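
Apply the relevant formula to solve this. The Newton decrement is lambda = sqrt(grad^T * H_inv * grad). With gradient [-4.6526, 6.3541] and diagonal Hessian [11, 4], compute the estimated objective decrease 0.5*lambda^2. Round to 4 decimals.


Step 1: H is diagonal, so H^(-1) * g = [-0.423, 1.5885].
Step 2: g^T H^(-1) g = sum_i g_i^2 / H_ii
  = (-4.6526)^2/11 + (6.3541)^2/4
  = 1.9679 + 10.0936 = 12.0615
Step 3: Objective decrease = 0.5 * g^T H^(-1) g = 6.0308


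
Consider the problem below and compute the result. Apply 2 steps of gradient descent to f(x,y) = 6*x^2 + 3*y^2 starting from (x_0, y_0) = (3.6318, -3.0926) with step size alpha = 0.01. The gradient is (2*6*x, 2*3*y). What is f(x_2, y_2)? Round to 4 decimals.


Gradient descent on f(x,y) = 6*x^2 + 3*y^2.
Starting point: (3.6318, -3.0926), alpha = 0.01
Step 1: grad_x = 2*6*3.6318 = 43.5816, grad_y = 2*3*-3.0926 = -18.5556
  x_1 = 3.6318 - 0.01*43.5816 = 3.196
  y_1 = -3.0926 - 0.01*-18.5556 = -2.907
Step 2: grad_x = 2*6*3.196 = 38.3518, grad_y = 2*3*-2.907 = -17.4423
  x_2 = 3.196 - 0.01*38.3518 = 2.8125
  y_2 = -2.907 - 0.01*-17.4423 = -2.7326
f(2.8125, -2.7326) = 6*2.8125^2 + 3*(-2.7326)^2 = 69.8614


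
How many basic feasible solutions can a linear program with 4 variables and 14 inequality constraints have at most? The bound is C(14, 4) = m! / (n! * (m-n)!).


Each vertex corresponds to some choice of n active constraints out of m, so the number of vertices is at most C(m, n) = m! / (n!(m-n)!).
m = 14, n = 4
Numerator: 14 * 13 * 12 * 11
Denominator: 4! = 24
C(14, 4) = 1001


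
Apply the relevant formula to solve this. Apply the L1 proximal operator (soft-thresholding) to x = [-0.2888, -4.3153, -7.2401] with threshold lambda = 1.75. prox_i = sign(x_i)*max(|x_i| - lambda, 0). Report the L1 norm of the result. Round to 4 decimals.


Soft-thresholding with lambda = 1.75:
prox(-0.2888) = sign(-0.2888)*max(|-0.2888| - 1.75, 0) = 0.0
prox(-4.3153) = sign(-4.3153)*max(|-4.3153| - 1.75, 0) = -2.5653
prox(-7.2401) = sign(-7.2401)*max(|-7.2401| - 1.75, 0) = -5.4901
prox(x) = [0.0, -2.5653, -5.4901]
||prox(x)||_1 = 0.0 + 2.5653 + 5.4901 = 8.0554


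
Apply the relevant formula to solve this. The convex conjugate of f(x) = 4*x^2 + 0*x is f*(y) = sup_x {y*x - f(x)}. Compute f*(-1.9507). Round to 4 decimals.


f*(y) = sup_x {y*x - a*x^2 - b*x} = sup_x {(y-b)*x - a*x^2}
FOC: (y - b) - 2a*x = 0 => x* = (y - b)/(2a)
x* = (-1.9507 - 0)/(2*4) = -0.2438
f*(-1.9507) = (y-b)^2/(4a) = (-1.9507 - 0)^2/(4*4)
= 3.8052/16 = 0.2378


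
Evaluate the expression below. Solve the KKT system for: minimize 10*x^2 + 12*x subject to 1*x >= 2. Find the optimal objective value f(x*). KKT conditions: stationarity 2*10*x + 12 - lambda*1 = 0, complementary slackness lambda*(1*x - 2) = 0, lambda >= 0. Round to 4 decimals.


Step 1: Try lambda = 0 (constraint inactive).
x_unc = -12/(2*10) = -0.6
Check: 1*-0.6 = -0.6 < 2 -- violated!
Step 2: Constraint must be active: 1*x = 2
x* = 2/1 = 2.0
lambda = (2*10*2.0 + 12)/1 = 52.0
Step 3: Compute optimal value.
f(x*) = 10*2.0^2 + 12*2.0 = 64.0


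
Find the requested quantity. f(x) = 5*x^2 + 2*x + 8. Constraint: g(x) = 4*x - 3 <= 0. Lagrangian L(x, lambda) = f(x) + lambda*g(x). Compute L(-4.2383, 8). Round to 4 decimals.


Step 1: Evaluate f(x).
f(-4.2383) = 5*(-4.2383)^2 + 2*(-4.2383) + 8 = 89.3393
Step 2: Evaluate g(x).
g(-4.2383) = 4*-4.2383 - 3 = -19.9532
Step 3: Compute Lagrangian.
L = 89.3393 + 8*-19.9532 = -70.2863


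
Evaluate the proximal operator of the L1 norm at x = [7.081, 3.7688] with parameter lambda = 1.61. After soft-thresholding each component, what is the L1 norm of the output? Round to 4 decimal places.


Soft-thresholding with lambda = 1.61:
prox(7.081) = sign(7.081)*max(|7.081| - 1.61, 0) = 5.471
prox(3.7688) = sign(3.7688)*max(|3.7688| - 1.61, 0) = 2.1588
prox(x) = [5.471, 2.1588]
||prox(x)||_1 = 5.471 + 2.1588 = 7.6298


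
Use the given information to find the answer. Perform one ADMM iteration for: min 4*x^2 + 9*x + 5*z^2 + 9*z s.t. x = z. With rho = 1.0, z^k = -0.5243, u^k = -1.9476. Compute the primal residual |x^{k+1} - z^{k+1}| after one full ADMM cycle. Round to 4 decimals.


ADMM iteration with rho = 1.0, z^k = -0.5243, u^k = -1.9476
Step 1: x-update.
Minimize 4*x^2 + 9*x + (1.0/2)*(x + 0.5243 - 1.9476)^2
FOC: (2*4 + 1.0)*x = -9 + 1.0*(-0.5243 + 1.9476)
x^{k+1} = -0.8419
Step 2: z-update.
Minimize 5*z^2 + 9*z + (1.0/2)*(-0.8419 - z - 1.9476)^2
FOC: (2*5 + 1.0)*z = -9 + 1.0*(-0.8419 - 1.9476)
z^{k+1} = -1.0718
Step 3: u-update.
u^{k+1} = -1.9476 - 0.8419 + 1.0718 = -1.7177
Step 4: Primal residual = |-0.8419 + 1.0718| = 0.2299


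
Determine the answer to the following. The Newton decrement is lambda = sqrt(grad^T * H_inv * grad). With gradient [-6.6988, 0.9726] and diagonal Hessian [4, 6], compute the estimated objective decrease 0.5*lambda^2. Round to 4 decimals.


Step 1: H is diagonal, so H^(-1) * g = [-1.6747, 0.1621].
Step 2: g^T H^(-1) g = sum_i g_i^2 / H_ii
  = (-6.6988)^2/4 + (0.9726)^2/6
  = 11.2185 + 0.1577 = 11.3761
Step 3: Objective decrease = 0.5 * g^T H^(-1) g = 5.6881


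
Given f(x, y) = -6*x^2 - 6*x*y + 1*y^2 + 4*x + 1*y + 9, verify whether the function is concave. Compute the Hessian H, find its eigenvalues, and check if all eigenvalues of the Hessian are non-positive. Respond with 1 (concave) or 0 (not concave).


The Hessian of f(x,y) = -6*x^2 - 6*x*y + 1*y^2 + 4*x + 1*y + 9 is:
H = [[-12, -6], [-6, 2]]
Trace = -12 + 2 = -10
Determinant = -12*2 - (-6)^2 = -60
Discriminant = (-10)^2 - 4*-60 = 340.0
Eigenvalues: lambda_1 = -14.2195, lambda_2 = 4.2195
The function is not concave.

0


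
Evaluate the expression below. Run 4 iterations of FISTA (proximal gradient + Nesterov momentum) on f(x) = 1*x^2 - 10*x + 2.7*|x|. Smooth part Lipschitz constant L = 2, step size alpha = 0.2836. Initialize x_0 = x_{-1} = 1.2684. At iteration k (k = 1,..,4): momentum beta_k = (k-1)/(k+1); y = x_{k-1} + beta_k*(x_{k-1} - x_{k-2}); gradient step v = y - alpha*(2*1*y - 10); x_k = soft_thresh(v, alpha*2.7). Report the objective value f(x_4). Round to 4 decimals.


FISTA on f(x) = 1*x^2 - 10*x + 2.7*|x|
L = 2, alpha = 0.2836
Iteration 1: beta = 0.0, y = 1.2684 + 0.0*(1.2684 - 1.2684) = 1.2684
  grad(y) = -7.4632, v = y - alpha*grad = 3.385
  prox(v) = soft_thresh(3.385, 0.7657) = 2.6192
Iteration 2: beta = 0.3333, y = 2.6192 + 0.3333*(2.6192 - 1.2684) = 3.0695
  grad(y) = -3.861, v = y - alpha*grad = 4.1645
  prox(v) = soft_thresh(4.1645, 0.7657) = 3.3988
Iteration 3: beta = 0.5, y = 3.3988 + 0.5*(3.3988 - 2.6192) = 3.7885
  grad(y) = -2.4229, v = y - alpha*grad = 4.4757
  prox(v) = soft_thresh(4.4757, 0.7657) = 3.71
Iteration 4: beta = 0.6, y = 3.71 + 0.6*(3.71 - 3.3988) = 3.8967
  grad(y) = -2.2067, v = y - alpha*grad = 4.5225
  prox(v) = soft_thresh(4.5225, 0.7657) = 3.7568
f(x_4) = 1*3.7568^2 - 10*3.7568 + 2.7*|3.7568| = -13.3111


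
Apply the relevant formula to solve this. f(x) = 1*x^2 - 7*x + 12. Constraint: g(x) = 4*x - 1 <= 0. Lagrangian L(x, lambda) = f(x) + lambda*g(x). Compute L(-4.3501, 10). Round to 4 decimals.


Step 1: Evaluate f(x).
f(-4.3501) = 1*(-4.3501)^2 - 7*(-4.3501) + 12 = 61.3741
Step 2: Evaluate g(x).
g(-4.3501) = 4*-4.3501 - 1 = -18.4004
Step 3: Compute Lagrangian.
L = 61.3741 + 10*-18.4004 = -122.6299


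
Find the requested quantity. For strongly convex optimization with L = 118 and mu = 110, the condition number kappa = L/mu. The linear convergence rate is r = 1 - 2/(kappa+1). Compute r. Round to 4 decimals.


Step 1: Compute the condition number.
kappa = L/mu = 118/110 = 1.0727
Step 2: Compute the convergence rate.
r = 1 - 2/(kappa + 1) = 1 - 2*mu/(L + mu) = (L - mu)/(L + mu) = 8/228 = 0.0351


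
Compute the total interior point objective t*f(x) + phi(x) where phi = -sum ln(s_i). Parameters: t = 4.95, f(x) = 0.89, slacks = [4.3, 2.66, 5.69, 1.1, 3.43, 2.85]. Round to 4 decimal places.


Step 1: Compute log-barrier.
ln values: [1.4586, 0.9783, 1.7387, 0.0953, 1.2326, 1.0473]
phi = -(1.4586 + 0.9783 + 1.7387 + 0.0953 + 1.2326 + 1.0473) = -6.5508
Step 2: Compute augmented objective.
t*f(x) = 4.95*0.89 = 4.4055
Total = 4.4055 - 6.5508 = -2.1453


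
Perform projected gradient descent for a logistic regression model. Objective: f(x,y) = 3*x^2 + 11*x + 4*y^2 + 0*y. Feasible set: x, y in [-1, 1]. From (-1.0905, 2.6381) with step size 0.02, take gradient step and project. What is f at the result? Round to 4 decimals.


Step 1: Compute gradient at (-1.0905, 2.6381).
grad_x = 2*3*-1.0905 + 11 = 4.457
grad_y = 2*4*2.6381 + 0 = 21.1048
Step 2: Gradient step.
x_raw = -1.0905 - 0.02*4.457 = -1.1796
y_raw = 2.6381 - 0.02*21.1048 = 2.216
Step 3: Project onto [-1, 1].
x_proj = clip(-1.1796) = -1.0
y_proj = clip(2.216) = 1.0
Step 4: Evaluate f.
f(-1.0, 1.0) = -4.0


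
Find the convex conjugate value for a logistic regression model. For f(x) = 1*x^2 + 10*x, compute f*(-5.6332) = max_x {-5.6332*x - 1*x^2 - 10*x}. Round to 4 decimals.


f*(y) = sup_x {y*x - a*x^2 - b*x} = sup_x {(y-b)*x - a*x^2}
FOC: (y - b) - 2a*x = 0 => x* = (y - b)/(2a)
x* = (-5.6332 - 10)/(2*1) = -7.8166
f*(-5.6332) = (y-b)^2/(4a) = (-5.6332 - 10)^2/(4*1)
= 244.3969/4 = 61.0992


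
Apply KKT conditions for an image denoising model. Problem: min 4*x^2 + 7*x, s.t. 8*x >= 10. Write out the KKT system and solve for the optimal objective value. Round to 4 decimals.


Step 1: Try lambda = 0 (constraint inactive).
x_unc = -7/(2*4) = -0.875
Check: 8*-0.875 = -7.0 < 10 -- violated!
Step 2: Constraint must be active: 8*x = 10
x* = 10/8 = 1.25
lambda = (2*4*1.25 + 7)/8 = 2.125
Step 3: Compute optimal value.
f(x*) = 4*1.25^2 + 7*1.25 = 15.0


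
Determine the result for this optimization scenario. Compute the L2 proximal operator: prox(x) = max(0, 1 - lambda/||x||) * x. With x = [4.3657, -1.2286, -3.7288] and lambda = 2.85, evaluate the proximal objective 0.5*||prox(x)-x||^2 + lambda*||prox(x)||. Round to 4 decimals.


Step 1: Compute ||x||.
||x|| = 5.8713
Step 2: Compute scaling factor.
scale = max(0, 1 - 2.85/5.8713) = 0.5146
Step 3: prox(x) = [2.2466, -0.6322, -1.9188]
||prox(x)|| = 3.0213
Step 4: Proximal objective.
0.5*||prox-x||^2 = 4.0613
lambda*||prox|| = 8.6107
Total = 12.6721


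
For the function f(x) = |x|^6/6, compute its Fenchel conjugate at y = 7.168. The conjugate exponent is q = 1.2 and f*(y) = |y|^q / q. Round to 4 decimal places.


The conjugate exponent q satisfies 1/p + 1/q = 1.
p = 6, so q = 6/(6 - 1) = 1.2
|y|^q = 7.168^1.2 = 10.6286
f*(7.168) = 10.6286 / 1.2 = 8.8572


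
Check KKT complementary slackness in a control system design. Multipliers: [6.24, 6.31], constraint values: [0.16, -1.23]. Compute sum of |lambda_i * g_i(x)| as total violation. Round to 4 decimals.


KKT complementary slackness check:
lambda_1 * g_1 = 6.24 * 0.16 = 0.9984
lambda_2 * g_2 = 6.31 * -1.23 = -7.7613
Total violation = 0.9984 + 7.7613 = 8.7597


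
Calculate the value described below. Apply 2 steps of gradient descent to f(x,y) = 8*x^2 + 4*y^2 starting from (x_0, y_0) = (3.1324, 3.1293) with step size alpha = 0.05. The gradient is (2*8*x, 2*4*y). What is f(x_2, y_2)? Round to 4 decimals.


Gradient descent on f(x,y) = 8*x^2 + 4*y^2.
Starting point: (3.1324, 3.1293), alpha = 0.05
Step 1: grad_x = 2*8*3.1324 = 50.1184, grad_y = 2*4*3.1293 = 25.0344
  x_1 = 3.1324 - 0.05*50.1184 = 0.6265
  y_1 = 3.1293 - 0.05*25.0344 = 1.8776
Step 2: grad_x = 2*8*0.6265 = 10.0237, grad_y = 2*4*1.8776 = 15.0206
  x_2 = 0.6265 - 0.05*10.0237 = 0.1253
  y_2 = 1.8776 - 0.05*15.0206 = 1.1265
f(0.1253, 1.1265) = 8*0.1253^2 + 4*1.1265^2 = 5.202


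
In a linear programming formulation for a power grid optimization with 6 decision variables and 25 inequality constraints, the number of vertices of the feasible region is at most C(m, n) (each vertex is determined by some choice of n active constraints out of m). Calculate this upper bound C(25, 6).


Each vertex corresponds to some choice of n active constraints out of m, so the number of vertices is at most C(m, n) = m! / (n!(m-n)!).
m = 25, n = 6
Numerator: 25 * 24 * 23 * 22 * 21 * 20
Denominator: 6! = 720
C(25, 6) = 177100


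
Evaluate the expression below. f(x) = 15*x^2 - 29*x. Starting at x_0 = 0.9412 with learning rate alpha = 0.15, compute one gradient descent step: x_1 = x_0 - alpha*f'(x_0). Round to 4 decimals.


We compute the gradient at x_0 and apply the update.
f'(x) = 30*x - 29
f'(0.9412) = 30*0.9412 - 29 = -0.764
x_1 = 0.9412 - 0.15*-0.764 = 1.0558


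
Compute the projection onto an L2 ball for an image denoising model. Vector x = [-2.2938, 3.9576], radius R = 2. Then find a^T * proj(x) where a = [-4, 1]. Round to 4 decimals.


Step 1: Compute ||x|| (intermediates to 6 decimals).
||x|| = sqrt((-2.2938)^2 + 3.9576^2) = 4.574289
Step 2: Project.
Since ||x|| > R, scale = R/||x|| = 2/4.574289 = 0.437226, proj(x) = scale * x
proj(x) = [-1.002909, 1.730366]
Step 3: Dot product.
a^T * proj(x) = -4*(-1.002909) + 1*1.730366 = 5.742


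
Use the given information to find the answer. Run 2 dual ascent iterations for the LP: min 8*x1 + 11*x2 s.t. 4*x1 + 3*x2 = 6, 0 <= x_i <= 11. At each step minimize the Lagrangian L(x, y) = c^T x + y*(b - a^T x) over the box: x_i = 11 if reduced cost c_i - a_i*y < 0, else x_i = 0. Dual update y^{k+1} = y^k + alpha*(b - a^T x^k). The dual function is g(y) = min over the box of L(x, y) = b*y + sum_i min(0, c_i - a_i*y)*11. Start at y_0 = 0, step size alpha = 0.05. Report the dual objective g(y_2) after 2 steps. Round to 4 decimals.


Dual ascent for LP: min 8*x1 + 11*x2, 4*x1 + 3*x2 = 6, 0 <= x_i <= 11
Step 1: y^k = 0.0, reduced costs: (8.0, 11.0)
  x^k = (0.0, 0.0), subgradient = b - a^T x = 6.0
  y^{k+1} = 0.0 + 0.05*6.0 = 0.3
Step 2: y^k = 0.3, reduced costs: (6.8, 10.1)
  x^k = (0.0, 0.0), subgradient = b - a^T x = 6.0
  y^{k+1} = 0.3 + 0.05*6.0 = 0.6
Dual objective at y_2 = 0.6: reduced costs (5.6, 9.2), box minimizer x = (0.0, 0.0)
g(y_2) = b*y + (c1 - a1*y)*x1 + (c2 - a2*y)*x2 = 6*0.6 + 5.6*0.0 + 9.2*0.0 = 3.6 + 0.0 + 0.0 = 3.6


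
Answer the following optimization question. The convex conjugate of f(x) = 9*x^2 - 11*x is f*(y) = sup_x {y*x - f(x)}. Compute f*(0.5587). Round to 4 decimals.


f*(y) = sup_x {y*x - a*x^2 - b*x} = sup_x {(y-b)*x - a*x^2}
FOC: (y - b) - 2a*x = 0 => x* = (y - b)/(2a)
x* = (0.5587 + 11)/(2*9) = 0.6422
f*(0.5587) = (y-b)^2/(4a) = (0.5587 + 11)^2/(4*9)
= 133.6035/36 = 3.7112


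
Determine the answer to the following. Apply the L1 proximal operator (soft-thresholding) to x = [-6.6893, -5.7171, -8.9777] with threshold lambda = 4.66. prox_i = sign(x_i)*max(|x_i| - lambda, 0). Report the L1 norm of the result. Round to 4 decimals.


Soft-thresholding with lambda = 4.66:
prox(-6.6893) = sign(-6.6893)*max(|-6.6893| - 4.66, 0) = -2.0293
prox(-5.7171) = sign(-5.7171)*max(|-5.7171| - 4.66, 0) = -1.0571
prox(-8.9777) = sign(-8.9777)*max(|-8.9777| - 4.66, 0) = -4.3177
prox(x) = [-2.0293, -1.0571, -4.3177]
||prox(x)||_1 = 2.0293 + 1.0571 + 4.3177 = 7.4041


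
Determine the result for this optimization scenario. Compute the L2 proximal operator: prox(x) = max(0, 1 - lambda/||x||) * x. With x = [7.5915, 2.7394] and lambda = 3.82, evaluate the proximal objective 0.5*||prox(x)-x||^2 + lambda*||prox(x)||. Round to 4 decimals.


Step 1: Compute ||x||.
||x|| = 8.0706
Step 2: Compute scaling factor.
scale = max(0, 1 - 3.82/8.0706) = 0.5267
Step 3: prox(x) = [3.9983, 1.4428]
||prox(x)|| = 4.2506
Step 4: Proximal objective.
0.5*||prox-x||^2 = 7.2962
lambda*||prox|| = 16.2373
Total = 23.5336


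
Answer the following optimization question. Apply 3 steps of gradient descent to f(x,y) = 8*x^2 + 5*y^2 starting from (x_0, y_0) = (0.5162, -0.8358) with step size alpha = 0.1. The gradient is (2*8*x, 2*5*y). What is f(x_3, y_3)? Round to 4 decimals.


Gradient descent on f(x,y) = 8*x^2 + 5*y^2.
Starting point: (0.5162, -0.8358), alpha = 0.1
Step 1: grad_x = 2*8*0.5162 = 8.2592, grad_y = 2*5*-0.8358 = -8.358
  x_1 = 0.5162 - 0.1*8.2592 = -0.3097
  y_1 = -0.8358 - 0.1*-8.358 = 0.0
Step 2: grad_x = 2*8*-0.3097 = -4.9555, grad_y = 2*5*0.0 = 0.0
  x_2 = -0.3097 - 0.1*-4.9555 = 0.1858
  y_2 = 0.0 - 0.1*0.0 = 0.0
Step 3: grad_x = 2*8*0.1858 = 2.9733, grad_y = 2*5*0.0 = 0.0
  x_3 = 0.1858 - 0.1*2.9733 = -0.1115
  y_3 = 0.0 - 0.1*0.0 = 0.0
f(-0.1115, 0.0) = 8*(-0.1115)^2 + 5*0.0^2 = 0.0995


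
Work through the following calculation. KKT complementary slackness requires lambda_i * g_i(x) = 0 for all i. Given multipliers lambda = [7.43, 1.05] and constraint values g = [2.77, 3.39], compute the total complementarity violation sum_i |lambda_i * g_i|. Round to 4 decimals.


KKT complementary slackness check:
lambda_1 * g_1 = 7.43 * 2.77 = 20.5811
lambda_2 * g_2 = 1.05 * 3.39 = 3.5595
Total violation = 20.5811 + 3.5595 = 24.1406


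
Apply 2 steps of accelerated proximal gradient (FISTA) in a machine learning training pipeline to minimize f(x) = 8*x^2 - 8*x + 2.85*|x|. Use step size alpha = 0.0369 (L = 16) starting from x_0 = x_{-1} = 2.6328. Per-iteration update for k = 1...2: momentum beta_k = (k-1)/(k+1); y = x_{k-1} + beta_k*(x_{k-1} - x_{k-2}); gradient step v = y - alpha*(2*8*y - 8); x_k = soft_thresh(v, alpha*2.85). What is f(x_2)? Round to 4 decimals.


FISTA on f(x) = 8*x^2 - 8*x + 2.85*|x|
L = 16, alpha = 0.0369
Iteration 1: beta = 0.0, y = 2.6328 + 0.0*(2.6328 - 2.6328) = 2.6328
  grad(y) = 34.1248, v = y - alpha*grad = 1.3736
  prox(v) = soft_thresh(1.3736, 0.1052) = 1.2684
Iteration 2: beta = 0.3333, y = 1.2684 + 0.3333*(1.2684 - 2.6328) = 0.8136
  grad(y) = 5.0182, v = y - alpha*grad = 0.6285
  prox(v) = soft_thresh(0.6285, 0.1052) = 0.5233
f(x_2) = 8*0.5233^2 - 8*0.5233 + 2.85*|0.5233| = -0.5042


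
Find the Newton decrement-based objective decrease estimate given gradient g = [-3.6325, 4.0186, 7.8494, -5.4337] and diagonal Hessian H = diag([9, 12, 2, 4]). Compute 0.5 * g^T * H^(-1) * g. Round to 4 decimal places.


Step 1: H is diagonal, so H^(-1) * g = [-0.4036, 0.3349, 3.9247, -1.3584].
Step 2: g^T H^(-1) g = sum_i g_i^2 / H_ii
  = (-3.6325)^2/9 + (4.0186)^2/12 + (7.8494)^2/2 + (-5.4337)^2/4
  = 1.4661 + 1.3458 + 30.8065 + 7.3813 = 40.9997
Step 3: Objective decrease = 0.5 * g^T H^(-1) g = 20.4998


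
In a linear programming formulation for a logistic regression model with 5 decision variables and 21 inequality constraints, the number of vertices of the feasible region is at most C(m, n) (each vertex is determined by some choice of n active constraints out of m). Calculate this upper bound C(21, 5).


Each vertex corresponds to some choice of n active constraints out of m, so the number of vertices is at most C(m, n) = m! / (n!(m-n)!).
m = 21, n = 5
Numerator: 21 * 20 * 19 * 18 * 17
Denominator: 5! = 120
C(21, 5) = 20349


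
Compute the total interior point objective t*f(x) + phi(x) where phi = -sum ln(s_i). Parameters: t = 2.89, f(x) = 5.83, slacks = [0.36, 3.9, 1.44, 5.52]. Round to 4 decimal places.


Step 1: Compute log-barrier.
ln values: [-1.0217, 1.361, 0.3646, 1.7084]
phi = -(-1.0217 + 1.361 + 0.3646 + 1.7084) = -2.4123
Step 2: Compute augmented objective.
t*f(x) = 2.89*5.83 = 16.8487
Total = 16.8487 - 2.4123 = 14.4364


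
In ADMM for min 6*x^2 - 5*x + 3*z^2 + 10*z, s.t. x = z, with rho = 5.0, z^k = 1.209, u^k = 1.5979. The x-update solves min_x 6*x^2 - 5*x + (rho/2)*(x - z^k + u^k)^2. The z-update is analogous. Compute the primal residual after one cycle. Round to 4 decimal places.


ADMM iteration with rho = 5.0, z^k = 1.209, u^k = 1.5979
Step 1: x-update.
Minimize 6*x^2 - 5*x + (5.0/2)*(x - 1.209 + 1.5979)^2
FOC: (2*6 + 5.0)*x = 5 + 5.0*(1.209 - 1.5979)
x^{k+1} = 0.1797
Step 2: z-update.
Minimize 3*z^2 + 10*z + (5.0/2)*(0.1797 - z + 1.5979)^2
FOC: (2*3 + 5.0)*z = -10 + 5.0*(0.1797 + 1.5979)
z^{k+1} = -0.1011
Step 3: u-update.
u^{k+1} = 1.5979 + 0.1797 + 0.1011 = 1.8787
Step 4: Primal residual = |0.1797 + 0.1011| = 0.2808


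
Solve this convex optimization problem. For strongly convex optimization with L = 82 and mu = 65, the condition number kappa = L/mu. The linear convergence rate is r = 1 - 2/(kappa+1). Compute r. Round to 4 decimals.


Step 1: Compute the condition number.
kappa = L/mu = 82/65 = 1.2615
Step 2: Compute the convergence rate.
r = 1 - 2/(kappa + 1) = 1 - 2*mu/(L + mu) = (L - mu)/(L + mu) = 17/147 = 0.1156


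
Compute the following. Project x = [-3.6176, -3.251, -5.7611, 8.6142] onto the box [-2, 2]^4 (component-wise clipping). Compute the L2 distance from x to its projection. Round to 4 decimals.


Project each component onto [-2, 2].
clip(-3.6176) = -2.0, clip(-3.251) = -2.0, clip(-5.7611) = -2.0, clip(8.6142) = 2.0
Projection = [-2.0, -2.0, -2.0, 2.0]
Squared diffs: [2.6166, 1.565, 14.1459, 43.7476]
Distance = sqrt(62.0751) = 7.8788


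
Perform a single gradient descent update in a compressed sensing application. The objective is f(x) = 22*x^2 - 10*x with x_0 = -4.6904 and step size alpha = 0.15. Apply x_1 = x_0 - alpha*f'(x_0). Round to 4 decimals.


We compute the gradient at x_0 and apply the update.
f'(x) = 44*x - 10
f'(-4.6904) = 44*-4.6904 - 10 = -216.3776
x_1 = -4.6904 - 0.15*-216.3776 = 27.7662


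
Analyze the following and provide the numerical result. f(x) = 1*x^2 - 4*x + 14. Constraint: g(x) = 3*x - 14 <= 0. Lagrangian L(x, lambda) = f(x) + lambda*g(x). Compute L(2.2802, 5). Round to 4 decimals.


Step 1: Evaluate f(x).
f(2.2802) = 1*2.2802^2 - 4*2.2802 + 14 = 10.0785
Step 2: Evaluate g(x).
g(2.2802) = 3*2.2802 - 14 = -7.1594
Step 3: Compute Lagrangian.
L = 10.0785 + 5*-7.1594 = -25.7185


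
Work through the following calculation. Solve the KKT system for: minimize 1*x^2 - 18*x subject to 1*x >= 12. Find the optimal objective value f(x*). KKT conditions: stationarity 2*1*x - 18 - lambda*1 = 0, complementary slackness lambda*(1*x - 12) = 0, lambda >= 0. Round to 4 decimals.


Step 1: Try lambda = 0 (constraint inactive).
x_unc = 18/(2*1) = 9.0
Check: 1*9.0 = 9.0 < 12 -- violated!
Step 2: Constraint must be active: 1*x = 12
x* = 12/1 = 12.0
lambda = (2*1*12.0 - 18)/1 = 6.0
Step 3: Compute optimal value.
f(x*) = 1*12.0^2 - 18*12.0 = -72.0


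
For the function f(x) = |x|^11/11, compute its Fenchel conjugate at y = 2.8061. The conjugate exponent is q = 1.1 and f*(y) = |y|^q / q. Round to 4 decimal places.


The conjugate exponent q satisfies 1/p + 1/q = 1.
p = 11, so q = 11/(11 - 1) = 1.1
|y|^q = 2.8061^1.1 = 3.1111
f*(2.8061) = 3.1111 / 1.1 = 2.8283


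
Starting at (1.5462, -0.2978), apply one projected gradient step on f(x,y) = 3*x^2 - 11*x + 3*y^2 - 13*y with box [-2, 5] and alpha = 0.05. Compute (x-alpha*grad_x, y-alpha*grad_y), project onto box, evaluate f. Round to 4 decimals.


Step 1: Compute gradient at (1.5462, -0.2978).
grad_x = 2*3*1.5462 - 11 = -1.7228
grad_y = 2*3*-0.2978 - 13 = -14.7868
Step 2: Gradient step.
x_raw = 1.5462 - 0.05*-1.7228 = 1.6323
y_raw = -0.2978 - 0.05*-14.7868 = 0.4415
Step 3: Project onto [-2, 5].
x_proj = clip(1.6323) = 1.6323
y_proj = clip(0.4415) = 0.4415
Step 4: Evaluate f.
f(1.6323, 0.4415) = -15.1173


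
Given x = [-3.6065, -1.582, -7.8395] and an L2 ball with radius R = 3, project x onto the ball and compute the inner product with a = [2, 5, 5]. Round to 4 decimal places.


Step 1: Compute ||x|| (intermediates to 6 decimals).
||x|| = sqrt((-3.6065)^2 + (-1.582)^2 + (-7.8395)^2) = 8.773102
Step 2: Project.
Since ||x|| > R, scale = R/||x|| = 3/8.773102 = 0.341954, proj(x) = scale * x
proj(x) = [-1.233257, -0.540971, -2.680748]
Step 3: Dot product.
a^T * proj(x) = 2*(-1.233257) + 5*(-0.540971) + 5*(-2.680748) = -18.5751


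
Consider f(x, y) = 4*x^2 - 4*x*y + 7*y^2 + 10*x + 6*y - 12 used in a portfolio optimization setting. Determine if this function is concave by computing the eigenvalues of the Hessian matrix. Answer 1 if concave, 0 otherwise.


The Hessian of f(x,y) = 4*x^2 - 4*x*y + 7*y^2 + 10*x + 6*y - 12 is:
H = [[8, -4], [-4, 14]]
Trace = 8 + 14 = 22
Determinant = 8*14 - (-4)^2 = 96
Discriminant = (22)^2 - 4*96 = 100.0
Eigenvalues: lambda_1 = 6.0, lambda_2 = 16.0
The function is not concave.

0


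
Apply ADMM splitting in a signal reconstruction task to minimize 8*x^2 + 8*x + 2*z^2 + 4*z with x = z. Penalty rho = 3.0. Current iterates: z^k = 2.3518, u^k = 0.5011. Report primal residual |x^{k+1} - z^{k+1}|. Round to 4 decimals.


ADMM iteration with rho = 3.0, z^k = 2.3518, u^k = 0.5011
Step 1: x-update.
Minimize 8*x^2 + 8*x + (3.0/2)*(x - 2.3518 + 0.5011)^2
FOC: (2*8 + 3.0)*x = -8 + 3.0*(2.3518 - 0.5011)
x^{k+1} = -0.1288
Step 2: z-update.
Minimize 2*z^2 + 4*z + (3.0/2)*(-0.1288 - z + 0.5011)^2
FOC: (2*2 + 3.0)*z = -4 + 3.0*(-0.1288 + 0.5011)
z^{k+1} = -0.4119
Step 3: u-update.
u^{k+1} = 0.5011 - 0.1288 + 0.4119 = 0.7842
Step 4: Primal residual = |-0.1288 + 0.4119| = 0.2831


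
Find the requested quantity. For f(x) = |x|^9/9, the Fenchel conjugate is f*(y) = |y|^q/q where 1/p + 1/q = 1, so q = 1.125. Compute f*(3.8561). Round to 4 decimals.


The conjugate exponent q satisfies 1/p + 1/q = 1.
p = 9, so q = 9/(9 - 1) = 1.125
|y|^q = 3.8561^1.125 = 4.5647
f*(3.8561) = 4.5647 / 1.125 = 4.0576


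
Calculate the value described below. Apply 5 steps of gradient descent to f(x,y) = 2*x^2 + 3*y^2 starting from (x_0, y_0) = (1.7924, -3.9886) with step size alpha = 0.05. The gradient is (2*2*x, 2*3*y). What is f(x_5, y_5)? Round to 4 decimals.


Gradient descent on f(x,y) = 2*x^2 + 3*y^2.
Starting point: (1.7924, -3.9886), alpha = 0.05
Step 1: grad_x = 2*2*1.7924 = 7.1696, grad_y = 2*3*-3.9886 = -23.9316
  x_1 = 1.7924 - 0.05*7.1696 = 1.4339
  y_1 = -3.9886 - 0.05*-23.9316 = -2.792
Step 2: grad_x = 2*2*1.4339 = 5.7357, grad_y = 2*3*-2.792 = -16.7521
  x_2 = 1.4339 - 0.05*5.7357 = 1.1471
  y_2 = -2.792 - 0.05*-16.7521 = -1.9544
Step 3: grad_x = 2*2*1.1471 = 4.5885, grad_y = 2*3*-1.9544 = -11.7265
  x_3 = 1.1471 - 0.05*4.5885 = 0.9177
  y_3 = -1.9544 - 0.05*-11.7265 = -1.3681
Step 4: grad_x = 2*2*0.9177 = 3.6708, grad_y = 2*3*-1.3681 = -8.2085
  x_4 = 0.9177 - 0.05*3.6708 = 0.7342
  y_4 = -1.3681 - 0.05*-8.2085 = -0.9577
Step 5: grad_x = 2*2*0.7342 = 2.9367, grad_y = 2*3*-0.9577 = -5.746
  x_5 = 0.7342 - 0.05*2.9367 = 0.5873
  y_5 = -0.9577 - 0.05*-5.746 = -0.6704
f(0.5873, -0.6704) = 2*0.5873^2 + 3*(-0.6704)^2 = 2.0381


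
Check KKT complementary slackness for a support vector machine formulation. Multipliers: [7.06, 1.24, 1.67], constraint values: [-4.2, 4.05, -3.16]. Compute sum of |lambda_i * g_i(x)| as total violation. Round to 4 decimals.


KKT complementary slackness check:
lambda_1 * g_1 = 7.06 * -4.2 = -29.652
lambda_2 * g_2 = 1.24 * 4.05 = 5.022
lambda_3 * g_3 = 1.67 * -3.16 = -5.2772
Total violation = 29.652 + 5.022 + 5.2772 = 39.9512


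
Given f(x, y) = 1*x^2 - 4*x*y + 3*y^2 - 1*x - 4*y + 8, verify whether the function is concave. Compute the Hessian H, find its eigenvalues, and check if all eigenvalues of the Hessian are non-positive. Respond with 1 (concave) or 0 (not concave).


The Hessian of f(x,y) = 1*x^2 - 4*x*y + 3*y^2 - 1*x - 4*y + 8 is:
H = [[2, -4], [-4, 6]]
Trace = 2 + 6 = 8
Determinant = 2*6 - (-4)^2 = -4
Discriminant = (8)^2 - 4*-4 = 80.0
Eigenvalues: lambda_1 = -0.4721, lambda_2 = 8.4721
The function is not concave.

0


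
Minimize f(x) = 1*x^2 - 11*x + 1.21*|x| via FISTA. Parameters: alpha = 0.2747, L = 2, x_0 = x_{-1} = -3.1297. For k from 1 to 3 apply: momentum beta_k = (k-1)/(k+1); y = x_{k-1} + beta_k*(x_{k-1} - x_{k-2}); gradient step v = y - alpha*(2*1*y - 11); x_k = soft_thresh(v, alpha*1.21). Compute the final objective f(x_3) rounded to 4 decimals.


FISTA on f(x) = 1*x^2 - 11*x + 1.21*|x|
L = 2, alpha = 0.2747
Iteration 1: beta = 0.0, y = -3.1297 + 0.0*(-3.1297 + 3.1297) = -3.1297
  grad(y) = -17.2594, v = y - alpha*grad = 1.6115
  prox(v) = soft_thresh(1.6115, 0.3324) = 1.2791
Iteration 2: beta = 0.3333, y = 1.2791 + 0.3333*(1.2791 + 3.1297) = 2.7487
  grad(y) = -5.5027, v = y - alpha*grad = 4.2602
  prox(v) = soft_thresh(4.2602, 0.3324) = 3.9279
Iteration 3: beta = 0.5, y = 3.9279 + 0.5*(3.9279 - 1.2791) = 5.2523
  grad(y) = -0.4955, v = y - alpha*grad = 5.3884
  prox(v) = soft_thresh(5.3884, 0.3324) = 5.056
f(x_3) = 1*5.056^2 - 11*5.056 + 1.21*|5.056| = -23.9351


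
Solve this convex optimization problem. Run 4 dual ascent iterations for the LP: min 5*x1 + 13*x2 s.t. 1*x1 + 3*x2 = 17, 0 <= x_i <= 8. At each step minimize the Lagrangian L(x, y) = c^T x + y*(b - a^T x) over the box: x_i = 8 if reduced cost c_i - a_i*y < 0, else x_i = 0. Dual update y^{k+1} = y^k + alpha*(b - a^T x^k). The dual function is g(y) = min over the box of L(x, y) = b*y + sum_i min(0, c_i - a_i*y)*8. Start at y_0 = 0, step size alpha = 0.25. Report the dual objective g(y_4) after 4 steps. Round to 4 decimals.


Dual ascent for LP: min 5*x1 + 13*x2, 1*x1 + 3*x2 = 17, 0 <= x_i <= 8
Step 1: y^k = 0.0, reduced costs: (5.0, 13.0)
  x^k = (0.0, 0.0), subgradient = b - a^T x = 17.0
  y^{k+1} = 0.0 + 0.25*17.0 = 4.25
Step 2: y^k = 4.25, reduced costs: (0.75, 0.25)
  x^k = (0.0, 0.0), subgradient = b - a^T x = 17.0
  y^{k+1} = 4.25 + 0.25*17.0 = 8.5
Step 3: y^k = 8.5, reduced costs: (-3.5, -12.5)
  x^k = (8.0, 8.0), subgradient = b - a^T x = -15.0
  y^{k+1} = 8.5 + 0.25*-15.0 = 4.75
Step 4: y^k = 4.75, reduced costs: (0.25, -1.25)
  x^k = (0.0, 8.0), subgradient = b - a^T x = -7.0
  y^{k+1} = 4.75 + 0.25*-7.0 = 3.0
Dual objective at y_4 = 3.0: reduced costs (2.0, 4.0), box minimizer x = (0.0, 0.0)
g(y_4) = b*y + (c1 - a1*y)*x1 + (c2 - a2*y)*x2 = 17*3.0 + 2.0*0.0 + 4.0*0.0 = 51.0 + 0.0 + 0.0 = 51.0


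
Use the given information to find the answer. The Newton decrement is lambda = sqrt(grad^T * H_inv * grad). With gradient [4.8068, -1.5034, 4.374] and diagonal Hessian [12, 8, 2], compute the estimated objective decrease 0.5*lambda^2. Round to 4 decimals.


Step 1: H is diagonal, so H^(-1) * g = [0.4006, -0.1879, 2.187].
Step 2: g^T H^(-1) g = sum_i g_i^2 / H_ii
  = (4.8068)^2/12 + (-1.5034)^2/8 + (4.374)^2/2
  = 1.9254 + 0.2825 + 9.5659 = 11.7739
Step 3: Objective decrease = 0.5 * g^T H^(-1) g = 5.887


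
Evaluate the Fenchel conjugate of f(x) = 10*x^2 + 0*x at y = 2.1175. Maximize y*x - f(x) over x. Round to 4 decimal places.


f*(y) = sup_x {y*x - a*x^2 - b*x} = sup_x {(y-b)*x - a*x^2}
FOC: (y - b) - 2a*x = 0 => x* = (y - b)/(2a)
x* = (2.1175 - 0)/(2*10) = 0.1059
f*(2.1175) = (y-b)^2/(4a) = (2.1175 - 0)^2/(4*10)
= 4.4838/40 = 0.1121


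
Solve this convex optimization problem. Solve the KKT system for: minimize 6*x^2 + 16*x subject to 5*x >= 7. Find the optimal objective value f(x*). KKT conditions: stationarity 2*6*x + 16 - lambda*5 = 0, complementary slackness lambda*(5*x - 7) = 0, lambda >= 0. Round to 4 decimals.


Step 1: Try lambda = 0 (constraint inactive).
x_unc = -16/(2*6) = -1.3333
Check: 5*-1.3333 = -6.6665 < 7 -- violated!
Step 2: Constraint must be active: 5*x = 7
x* = 7/5 = 1.4
lambda = (2*6*1.4 + 16)/5 = 6.56
Step 3: Compute optimal value.
f(x*) = 6*1.4^2 + 16*1.4 = 34.16


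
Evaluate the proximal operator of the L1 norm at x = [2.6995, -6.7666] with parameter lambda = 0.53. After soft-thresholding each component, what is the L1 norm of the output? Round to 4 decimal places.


Soft-thresholding with lambda = 0.53:
prox(2.6995) = sign(2.6995)*max(|2.6995| - 0.53, 0) = 2.1695
prox(-6.7666) = sign(-6.7666)*max(|-6.7666| - 0.53, 0) = -6.2366
prox(x) = [2.1695, -6.2366]
||prox(x)||_1 = 2.1695 + 6.2366 = 8.4061


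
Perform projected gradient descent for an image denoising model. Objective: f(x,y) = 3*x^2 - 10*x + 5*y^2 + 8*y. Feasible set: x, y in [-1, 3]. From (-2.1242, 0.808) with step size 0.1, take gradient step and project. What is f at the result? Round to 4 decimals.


Step 1: Compute gradient at (-2.1242, 0.808).
grad_x = 2*3*-2.1242 - 10 = -22.7452
grad_y = 2*5*0.808 + 8 = 16.08
Step 2: Gradient step.
x_raw = -2.1242 - 0.1*-22.7452 = 0.1503
y_raw = 0.808 - 0.1*16.08 = -0.8
Step 3: Project onto [-1, 3].
x_proj = clip(0.1503) = 0.1503
y_proj = clip(-0.8) = -0.8
Step 4: Evaluate f.
f(0.1503, -0.8) = -4.6354


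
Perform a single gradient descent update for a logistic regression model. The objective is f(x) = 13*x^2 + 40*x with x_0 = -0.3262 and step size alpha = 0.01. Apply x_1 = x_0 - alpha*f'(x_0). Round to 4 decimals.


We compute the gradient at x_0 and apply the update.
f'(x) = 26*x + 40
f'(-0.3262) = 26*-0.3262 + 40 = 31.5188
x_1 = -0.3262 - 0.01*31.5188 = -0.6414


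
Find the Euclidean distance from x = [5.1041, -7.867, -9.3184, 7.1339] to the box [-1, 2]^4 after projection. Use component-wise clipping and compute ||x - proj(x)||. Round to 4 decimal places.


Project each component onto [-1, 2].
clip(5.1041) = 2.0, clip(-7.867) = -1.0, clip(-9.3184) = -1.0, clip(7.1339) = 2.0
Projection = [2.0, -1.0, -1.0, 2.0]
Squared diffs: [9.6354, 47.1557, 69.1958, 26.3569]
Distance = sqrt(152.3438) = 12.3428


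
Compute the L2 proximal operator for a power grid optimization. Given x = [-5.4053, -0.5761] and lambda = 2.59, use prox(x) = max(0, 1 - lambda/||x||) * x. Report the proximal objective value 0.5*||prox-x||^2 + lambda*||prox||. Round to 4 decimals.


Step 1: Compute ||x||.
||x|| = 5.4359
Step 2: Compute scaling factor.
scale = max(0, 1 - 2.59/5.4359) = 0.5235
Step 3: prox(x) = [-2.8299, -0.3016]
||prox(x)|| = 2.8459
Step 4: Proximal objective.
0.5*||prox-x||^2 = 3.3541
lambda*||prox|| = 7.3709
Total = 10.725


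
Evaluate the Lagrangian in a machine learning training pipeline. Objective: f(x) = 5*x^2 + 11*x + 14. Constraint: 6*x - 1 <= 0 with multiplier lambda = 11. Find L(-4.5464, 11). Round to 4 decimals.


Step 1: Evaluate f(x).
f(-4.5464) = 5*(-4.5464)^2 + 11*(-4.5464) + 14 = 67.3384
Step 2: Evaluate g(x).
g(-4.5464) = 6*-4.5464 - 1 = -28.2784
Step 3: Compute Lagrangian.
L = 67.3384 + 11*-28.2784 = -243.724


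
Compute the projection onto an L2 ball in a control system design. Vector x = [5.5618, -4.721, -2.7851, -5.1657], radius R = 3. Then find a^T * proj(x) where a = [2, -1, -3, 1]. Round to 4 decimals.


Step 1: Compute ||x|| (intermediates to 6 decimals).
||x|| = sqrt(5.5618^2 + (-4.721)^2 + (-2.7851)^2 + (-5.1657)^2) = 9.362836
Step 2: Project.
Since ||x|| > R, scale = R/||x|| = 3/9.362836 = 0.320416, proj(x) = scale * x
proj(x) = [1.78209, -1.512684, -0.892391, -1.655173]
Step 3: Dot product.
a^T * proj(x) = 2*1.78209 - 1*(-1.512684) - 3*(-0.892391) + 1*(-1.655173) = 6.0989


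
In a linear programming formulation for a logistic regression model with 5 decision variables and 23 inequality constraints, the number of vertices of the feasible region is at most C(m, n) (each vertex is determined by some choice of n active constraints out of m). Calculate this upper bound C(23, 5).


Each vertex corresponds to some choice of n active constraints out of m, so the number of vertices is at most C(m, n) = m! / (n!(m-n)!).
m = 23, n = 5
Numerator: 23 * 22 * 21 * 20 * 19
Denominator: 5! = 120
C(23, 5) = 33649


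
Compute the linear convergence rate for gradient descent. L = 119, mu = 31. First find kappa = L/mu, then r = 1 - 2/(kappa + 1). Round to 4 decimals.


Step 1: Compute the condition number.
kappa = L/mu = 119/31 = 3.8387
Step 2: Compute the convergence rate.
r = 1 - 2/(kappa + 1) = 1 - 2*mu/(L + mu) = (L - mu)/(L + mu) = 88/150 = 0.5867


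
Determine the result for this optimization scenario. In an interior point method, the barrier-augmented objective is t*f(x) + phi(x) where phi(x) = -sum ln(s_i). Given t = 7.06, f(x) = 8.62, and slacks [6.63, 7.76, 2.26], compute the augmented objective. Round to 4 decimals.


Step 1: Compute log-barrier.
ln values: [1.8916, 2.049, 0.8154]
phi = -(1.8916 + 2.049 + 0.8154) = -4.756
Step 2: Compute augmented objective.
t*f(x) = 7.06*8.62 = 60.8572
Total = 60.8572 - 4.756 = 56.1012


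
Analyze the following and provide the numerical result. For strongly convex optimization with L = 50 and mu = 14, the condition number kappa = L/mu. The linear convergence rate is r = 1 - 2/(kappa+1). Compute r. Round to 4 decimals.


Step 1: Compute the condition number.
kappa = L/mu = 50/14 = 3.5714
Step 2: Compute the convergence rate.
r = 1 - 2/(kappa + 1) = 1 - 2*mu/(L + mu) = (L - mu)/(L + mu) = 36/64 = 0.5625


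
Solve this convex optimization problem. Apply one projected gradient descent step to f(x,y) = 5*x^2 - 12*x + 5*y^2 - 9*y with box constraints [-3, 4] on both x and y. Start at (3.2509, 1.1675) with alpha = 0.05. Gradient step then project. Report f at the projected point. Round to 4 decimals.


Step 1: Compute gradient at (3.2509, 1.1675).
grad_x = 2*5*3.2509 - 12 = 20.509
grad_y = 2*5*1.1675 - 9 = 2.675
Step 2: Gradient step.
x_raw = 3.2509 - 0.05*20.509 = 2.2255
y_raw = 1.1675 - 0.05*2.675 = 1.0338
Step 3: Project onto [-3, 4].
x_proj = clip(2.2255) = 2.2255
y_proj = clip(1.0338) = 1.0338
Step 4: Evaluate f.
f(2.2255, 1.0338) = -5.9028


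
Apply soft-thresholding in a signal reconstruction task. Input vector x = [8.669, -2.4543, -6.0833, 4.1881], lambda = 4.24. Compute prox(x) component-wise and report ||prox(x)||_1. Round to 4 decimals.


Soft-thresholding with lambda = 4.24:
prox(8.669) = sign(8.669)*max(|8.669| - 4.24, 0) = 4.429
prox(-2.4543) = sign(-2.4543)*max(|-2.4543| - 4.24, 0) = 0.0
prox(-6.0833) = sign(-6.0833)*max(|-6.0833| - 4.24, 0) = -1.8433
prox(4.1881) = sign(4.1881)*max(|4.1881| - 4.24, 0) = 0.0
prox(x) = [4.429, 0.0, -1.8433, 0.0]
||prox(x)||_1 = 4.429 + 0.0 + 1.8433 + 0.0 = 6.2723


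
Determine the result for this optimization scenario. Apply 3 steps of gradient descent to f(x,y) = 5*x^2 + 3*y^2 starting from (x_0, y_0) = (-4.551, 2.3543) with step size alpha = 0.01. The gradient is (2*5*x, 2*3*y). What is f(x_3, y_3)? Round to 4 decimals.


Gradient descent on f(x,y) = 5*x^2 + 3*y^2.
Starting point: (-4.551, 2.3543), alpha = 0.01
Step 1: grad_x = 2*5*-4.551 = -45.51, grad_y = 2*3*2.3543 = 14.1258
  x_1 = -4.551 - 0.01*-45.51 = -4.0959
  y_1 = 2.3543 - 0.01*14.1258 = 2.213
Step 2: grad_x = 2*5*-4.0959 = -40.959, grad_y = 2*3*2.213 = 13.2783
  x_2 = -4.0959 - 0.01*-40.959 = -3.6863
  y_2 = 2.213 - 0.01*13.2783 = 2.0803
Step 3: grad_x = 2*5*-3.6863 = -36.8631, grad_y = 2*3*2.0803 = 12.4816
  x_3 = -3.6863 - 0.01*-36.8631 = -3.3177
  y_3 = 2.0803 - 0.01*12.4816 = 1.9554
f(-3.3177, 1.9554) = 5*(-3.3177)^2 + 3*1.9554^2 = 66.5063


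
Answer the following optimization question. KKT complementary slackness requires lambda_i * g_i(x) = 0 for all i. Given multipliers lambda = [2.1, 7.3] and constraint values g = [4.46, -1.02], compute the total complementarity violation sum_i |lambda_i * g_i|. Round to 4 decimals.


KKT complementary slackness check:
lambda_1 * g_1 = 2.1 * 4.46 = 9.366
lambda_2 * g_2 = 7.3 * -1.02 = -7.446
Total violation = 9.366 + 7.446 = 16.812


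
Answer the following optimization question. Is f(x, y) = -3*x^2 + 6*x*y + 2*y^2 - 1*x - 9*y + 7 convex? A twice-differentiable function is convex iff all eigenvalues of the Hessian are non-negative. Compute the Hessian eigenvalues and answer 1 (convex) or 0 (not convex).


The Hessian of f(x,y) = -3*x^2 + 6*x*y + 2*y^2 - 1*x - 9*y + 7 is:
H = [[-6, 6], [6, 4]]
Trace = -6 + 4 = -2
Determinant = -6*4 - (6)^2 = -60
Discriminant = (-2)^2 - 4*-60 = 244.0
Eigenvalues: lambda_1 = -8.8102, lambda_2 = 6.8102
The function is not convex.

0


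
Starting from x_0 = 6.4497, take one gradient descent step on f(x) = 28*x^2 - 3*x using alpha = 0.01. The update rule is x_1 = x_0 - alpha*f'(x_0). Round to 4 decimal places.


We compute the gradient at x_0 and apply the update.
f'(x) = 56*x - 3
f'(6.4497) = 56*6.4497 - 3 = 358.1832
x_1 = 6.4497 - 0.01*358.1832 = 2.8679


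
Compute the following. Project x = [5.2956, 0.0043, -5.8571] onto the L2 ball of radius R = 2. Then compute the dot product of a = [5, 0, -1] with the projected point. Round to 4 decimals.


Step 1: Compute ||x|| (intermediates to 6 decimals).
||x|| = sqrt(5.2956^2 + 0.0043^2 + (-5.8571)^2) = 7.896139
Step 2: Project.
Since ||x|| > R, scale = R/||x|| = 2/7.896139 = 0.253288, proj(x) = scale * x
proj(x) = [1.341312, 0.001089, -1.483533]
Step 3: Dot product.
a^T * proj(x) = 5*1.341312 + 0*0.001089 - 1*(-1.483533) = 8.1901


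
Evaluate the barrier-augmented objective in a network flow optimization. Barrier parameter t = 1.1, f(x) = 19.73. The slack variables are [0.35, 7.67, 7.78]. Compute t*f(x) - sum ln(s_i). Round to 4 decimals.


Step 1: Compute log-barrier.
ln values: [-1.0498, 2.0373, 2.0516]
phi = -(-1.0498 + 2.0373 + 2.0516) = -3.0391
Step 2: Compute augmented objective.
t*f(x) = 1.1*19.73 = 21.703
Total = 21.703 - 3.0391 = 18.6639
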